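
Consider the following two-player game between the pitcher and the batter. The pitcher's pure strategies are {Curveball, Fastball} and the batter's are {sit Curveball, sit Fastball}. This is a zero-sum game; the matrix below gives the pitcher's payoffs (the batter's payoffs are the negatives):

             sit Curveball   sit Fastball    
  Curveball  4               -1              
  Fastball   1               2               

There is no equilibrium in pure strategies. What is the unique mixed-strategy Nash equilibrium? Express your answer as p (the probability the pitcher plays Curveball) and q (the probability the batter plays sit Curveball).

p = 1/6, q = 1/2

The pitcher's mix must leave the batter indifferent between sit Curveball and sit Fastball.
  the batter's payoff to sit Curveball: p·(-4) + (1−p)·(-1) = -3p - 1
  the batter's payoff to sit Fastball: p·1 + (1−p)·(-2) = 3p - 2
  -3p - 1 = 3p - 2  ⇒  -6p = -1  ⇒  p = 1/6.
For the pitcher to be willing to mix, the pitcher must be indifferent between Curveball and Fastball, which pins down the batter's mix.
  the pitcher's expected payoff from Curveball: q·4 + (1−q)·(-1) = 5q - 1
  the pitcher's expected payoff from Fastball: q·1 + (1−q)·2 = -q + 2
  5q - 1 = -q + 2  ⇒  6q = 3  ⇒  q = 1/2.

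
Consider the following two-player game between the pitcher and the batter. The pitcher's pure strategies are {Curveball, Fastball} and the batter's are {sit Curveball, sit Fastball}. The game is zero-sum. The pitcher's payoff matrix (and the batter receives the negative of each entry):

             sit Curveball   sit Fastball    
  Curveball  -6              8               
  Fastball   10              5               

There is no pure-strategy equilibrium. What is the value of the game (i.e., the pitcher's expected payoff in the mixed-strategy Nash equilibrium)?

v = 110/19

The batter's mix must leave the pitcher indifferent between Curveball and Fastball.
  the pitcher's payoff from Curveball: q·(-6) + (1−q)·8 = -14q + 8
  the pitcher's payoff from Fastball: q·10 + (1−q)·5 = 5q + 5
  -14q + 8 = 5q + 5  ⇒  -19q = -3  ⇒  q = 3/19.
The value is the pitcher's expected payoff against this mix (using Curveball): (3/19)·(-6) + (16/19)·8 = 110/19.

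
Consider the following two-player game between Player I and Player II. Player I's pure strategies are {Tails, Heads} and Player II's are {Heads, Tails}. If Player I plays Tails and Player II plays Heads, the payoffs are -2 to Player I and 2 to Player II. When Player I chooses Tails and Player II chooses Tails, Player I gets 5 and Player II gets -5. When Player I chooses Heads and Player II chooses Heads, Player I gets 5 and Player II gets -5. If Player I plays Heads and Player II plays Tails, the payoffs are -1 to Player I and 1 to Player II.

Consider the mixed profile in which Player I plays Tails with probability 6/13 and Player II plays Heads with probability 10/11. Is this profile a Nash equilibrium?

No

Given Player II's mix q = 10/11, Player I's payoff from Tails is -15/11 but from Heads is 49/11. Player I strictly prefers Heads, so Player I would not mix.
So the proposed profile is not a Nash equilibrium.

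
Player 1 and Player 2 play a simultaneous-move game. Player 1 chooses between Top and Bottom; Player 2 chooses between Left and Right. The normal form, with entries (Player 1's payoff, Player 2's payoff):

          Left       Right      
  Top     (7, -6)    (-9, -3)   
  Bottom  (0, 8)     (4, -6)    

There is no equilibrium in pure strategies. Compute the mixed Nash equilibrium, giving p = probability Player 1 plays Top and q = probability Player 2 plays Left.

p = 14/17, q = 13/20

Player 2's indifference between Left and Right determines Player 1's mixing probability p:
  Player 2's payoff from Left: p·(-6) + (1−p)·8 = -14p + 8
  Player 2's payoff from Right: p·(-3) + (1−p)·(-6) = 3p - 6
  -14p + 8 = 3p - 6  ⇒  -17p = -14  ⇒  p = 14/17.
Set Player 1's expected payoff from Top equal to that from Bottom:
  Player 1's expected payoff from Top: q·7 + (1−q)·(-9) = 16q - 9
  Player 1's expected payoff from Bottom: q·0 + (1−q)·4 = -4q + 4
  16q - 9 = -4q + 4  ⇒  20q = 13  ⇒  q = 13/20.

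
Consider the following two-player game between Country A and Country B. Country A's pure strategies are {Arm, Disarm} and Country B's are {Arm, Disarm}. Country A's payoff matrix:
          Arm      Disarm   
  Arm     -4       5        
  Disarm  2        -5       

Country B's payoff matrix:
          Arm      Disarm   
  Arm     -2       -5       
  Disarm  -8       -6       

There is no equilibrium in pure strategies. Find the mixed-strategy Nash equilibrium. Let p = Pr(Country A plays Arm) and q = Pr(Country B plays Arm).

Country A's mix must leave Country B indifferent between Arm and Disarm.
  Country B's payoff from Arm: p·(-2) + (1−p)·(-8) = 6p - 8
  Country B's payoff from Disarm: p·(-5) + (1−p)·(-6) = p - 6
  6p - 8 = p - 6  ⇒  5p = 2  ⇒  p = 2/5.
In a mixed equilibrium Country A is indifferent between Arm and Disarm; this condition fixes q.
  Country A's payoff from Arm: q·(-4) + (1−q)·5 = -9q + 5
  Country A's payoff from Disarm: q·2 + (1−q)·(-5) = 7q - 5
  -9q + 5 = 7q - 5  ⇒  -16q = -10  ⇒  q = 5/8.

p = 2/5, q = 5/8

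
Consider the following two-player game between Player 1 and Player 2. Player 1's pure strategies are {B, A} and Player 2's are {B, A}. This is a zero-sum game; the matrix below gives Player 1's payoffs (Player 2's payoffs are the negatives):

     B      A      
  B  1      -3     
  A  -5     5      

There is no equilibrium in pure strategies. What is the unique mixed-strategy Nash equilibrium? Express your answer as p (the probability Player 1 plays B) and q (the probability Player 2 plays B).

p = 5/7, q = 4/7

In a mixed equilibrium Player 2 is indifferent between B and A; this condition fixes p.
  Player 2's expected payoff from B: p·(-1) + (1−p)·5 = -6p + 5
  Player 2's expected payoff from A: p·3 + (1−p)·(-5) = 8p - 5
  -6p + 5 = 8p - 5  ⇒  -14p = -10  ⇒  p = 5/7.
Set Player 1's expected payoff from B equal to that from A:
  Player 1's expected payoff from B: q·1 + (1−q)·(-3) = 4q - 3
  Player 1's expected payoff from A: q·(-5) + (1−q)·5 = -10q + 5
  4q - 3 = -10q + 5  ⇒  14q = 8  ⇒  q = 4/7.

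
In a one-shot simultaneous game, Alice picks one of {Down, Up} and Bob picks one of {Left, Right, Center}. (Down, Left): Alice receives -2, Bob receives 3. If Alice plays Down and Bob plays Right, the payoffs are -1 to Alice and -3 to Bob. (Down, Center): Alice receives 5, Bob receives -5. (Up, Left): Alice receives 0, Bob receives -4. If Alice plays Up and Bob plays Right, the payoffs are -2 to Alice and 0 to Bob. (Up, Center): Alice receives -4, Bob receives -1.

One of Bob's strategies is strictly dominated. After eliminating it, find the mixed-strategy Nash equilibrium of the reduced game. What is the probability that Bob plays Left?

Bob's strategy Center is strictly dominated by Right: -3 > -5 and 0 > -1. Eliminate Center.
Bob's mix must leave Alice indifferent between Down and Up.
  Alice's payoff to Down: q·(-2) + (1−q)·(-1) = -q - 1
  Alice's payoff to Up: q·0 + (1−q)·(-2) = 2q - 2
  -q - 1 = 2q - 2  ⇒  -3q = -1  ⇒  q = 1/3.

q = 1/3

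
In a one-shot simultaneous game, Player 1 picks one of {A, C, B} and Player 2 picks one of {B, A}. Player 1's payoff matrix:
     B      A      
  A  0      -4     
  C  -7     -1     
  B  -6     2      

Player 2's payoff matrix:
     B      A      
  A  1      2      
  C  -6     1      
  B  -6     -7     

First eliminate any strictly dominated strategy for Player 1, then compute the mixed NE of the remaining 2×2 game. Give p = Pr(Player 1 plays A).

p = 1/2

Player 1's strategy C is strictly dominated by B: -6 > -7 and 2 > -1. Eliminate C.
Player 1's mix must leave Player 2 indifferent between B and A.
  Player 2's expected payoff from B: p·1 + (1−p)·(-6) = 7p - 6
  Player 2's expected payoff from A: p·2 + (1−p)·(-7) = 9p - 7
  7p - 6 = 9p - 7  ⇒  -2p = -1  ⇒  p = 1/2.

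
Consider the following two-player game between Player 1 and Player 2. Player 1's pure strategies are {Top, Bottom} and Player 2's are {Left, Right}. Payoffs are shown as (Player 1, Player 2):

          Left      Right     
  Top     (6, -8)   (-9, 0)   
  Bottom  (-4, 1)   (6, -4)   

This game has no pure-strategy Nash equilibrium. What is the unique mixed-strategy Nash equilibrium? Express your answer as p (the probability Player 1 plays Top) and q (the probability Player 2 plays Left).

p = 5/13, q = 3/5

Player 1's mix must leave Player 2 indifferent between Left and Right.
  Player 2's payoff from Left: p·(-8) + (1−p)·1 = -9p + 1
  Player 2's payoff from Right: p·0 + (1−p)·(-4) = 4p - 4
  -9p + 1 = 4p - 4  ⇒  -13p = -5  ⇒  p = 5/13.
Set Player 1's expected payoff from Top equal to that from Bottom:
  Player 1's payoff to Top: q·6 + (1−q)·(-9) = 15q - 9
  Player 1's payoff to Bottom: q·(-4) + (1−q)·6 = -10q + 6
  15q - 9 = -10q + 6  ⇒  25q = 15  ⇒  q = 3/5.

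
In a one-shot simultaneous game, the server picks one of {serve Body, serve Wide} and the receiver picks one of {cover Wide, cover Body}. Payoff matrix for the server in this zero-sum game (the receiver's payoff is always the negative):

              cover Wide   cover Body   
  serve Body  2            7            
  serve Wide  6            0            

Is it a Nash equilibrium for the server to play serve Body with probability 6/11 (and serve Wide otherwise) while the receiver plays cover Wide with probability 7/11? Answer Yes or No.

Yes

Check the receiver's indifference given the server's mix p = 6/11:
  payoff from cover Wide = -42/11; payoff from cover Body = -42/11 — equal.
Check the server's indifference given the receiver's mix q = 7/11:
  payoff from serve Body = 42/11; payoff from serve Wide = 42/11 — equal.
Both players are indifferent, so neither can profitably deviate.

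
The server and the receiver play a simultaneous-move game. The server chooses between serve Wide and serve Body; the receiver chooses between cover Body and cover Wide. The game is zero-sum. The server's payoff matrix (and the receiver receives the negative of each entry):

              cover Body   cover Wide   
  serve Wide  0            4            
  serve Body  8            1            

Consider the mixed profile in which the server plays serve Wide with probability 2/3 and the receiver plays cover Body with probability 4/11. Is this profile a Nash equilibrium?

No

Given the server's mix p = 2/3, the receiver's payoff from cover Body is -8/3 but from cover Wide is -3. The receiver strictly prefers cover Body, so the receiver would not mix.
So the proposed profile is not a Nash equilibrium.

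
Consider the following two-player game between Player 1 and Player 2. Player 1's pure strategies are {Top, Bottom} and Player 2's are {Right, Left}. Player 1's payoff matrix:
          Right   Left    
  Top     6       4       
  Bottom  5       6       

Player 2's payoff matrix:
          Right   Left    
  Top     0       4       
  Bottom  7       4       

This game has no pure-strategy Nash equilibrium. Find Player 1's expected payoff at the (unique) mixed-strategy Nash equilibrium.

16/3

Player 2's mix must leave Player 1 indifferent between Top and Bottom.
  Player 1's payoff to Top: q·6 + (1−q)·4 = 2q + 4
  Player 1's payoff to Bottom: q·5 + (1−q)·6 = -q + 6
  2q + 4 = -q + 6  ⇒  3q = 2  ⇒  q = 2/3.
At equilibrium Player 1 is indifferent across rows, so Player 1's payoff equals the payoff from Top: (2/3)·6 + (1/3)·4 = 16/3.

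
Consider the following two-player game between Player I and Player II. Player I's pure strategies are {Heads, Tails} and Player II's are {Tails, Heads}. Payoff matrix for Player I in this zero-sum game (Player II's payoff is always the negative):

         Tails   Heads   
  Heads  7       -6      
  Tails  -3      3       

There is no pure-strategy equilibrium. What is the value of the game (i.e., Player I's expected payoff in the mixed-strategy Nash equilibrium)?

For Player I to be willing to mix, Player I must be indifferent between Heads and Tails, which pins down Player II's mix.
  Player I's payoff to Heads: q·7 + (1−q)·(-6) = 13q - 6
  Player I's payoff to Tails: q·(-3) + (1−q)·3 = -6q + 3
  13q - 6 = -6q + 3  ⇒  19q = 9  ⇒  q = 9/19.
The value is Player I's expected payoff against this mix (using Heads): (9/19)·7 + (10/19)·(-6) = 3/19.

v = 3/19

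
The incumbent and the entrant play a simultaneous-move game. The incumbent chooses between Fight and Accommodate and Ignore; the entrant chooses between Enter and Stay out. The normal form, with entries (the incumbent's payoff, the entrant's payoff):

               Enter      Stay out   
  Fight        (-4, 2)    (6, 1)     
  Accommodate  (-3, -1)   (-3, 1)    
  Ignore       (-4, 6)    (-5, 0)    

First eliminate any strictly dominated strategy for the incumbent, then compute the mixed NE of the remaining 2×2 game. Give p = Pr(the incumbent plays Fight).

p = 2/3

The incumbent's strategy Ignore is strictly dominated by Accommodate: -3 > -4 and -3 > -5. Eliminate Ignore.
In a mixed equilibrium the entrant is indifferent between Enter and Stay out; this condition fixes p.
  the entrant's expected payoff from Enter: p·2 + (1−p)·(-1) = 3p - 1
  the entrant's expected payoff from Stay out: p·1 + (1−p)·1 = 1
  3p - 1 = 1  ⇒  3p = 2  ⇒  p = 2/3.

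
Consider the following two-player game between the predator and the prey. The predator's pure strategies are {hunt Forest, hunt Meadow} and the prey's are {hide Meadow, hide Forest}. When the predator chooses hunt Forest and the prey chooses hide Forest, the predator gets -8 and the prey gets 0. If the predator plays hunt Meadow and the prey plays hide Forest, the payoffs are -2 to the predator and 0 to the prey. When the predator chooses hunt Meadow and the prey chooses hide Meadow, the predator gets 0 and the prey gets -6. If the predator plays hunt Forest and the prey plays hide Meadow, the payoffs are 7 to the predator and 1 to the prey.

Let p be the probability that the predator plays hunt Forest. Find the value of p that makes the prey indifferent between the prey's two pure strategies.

p = 6/7

For the prey to be willing to mix, the prey must be indifferent between hide Meadow and hide Forest, which pins down the predator's mix.
  the prey's payoff to hide Meadow: p·1 + (1−p)·(-6) = 7p - 6
  the prey's payoff to hide Forest: p·0 + (1−p)·0 = 0
  7p - 6 = 0  ⇒  7p = 6  ⇒  p = 6/7.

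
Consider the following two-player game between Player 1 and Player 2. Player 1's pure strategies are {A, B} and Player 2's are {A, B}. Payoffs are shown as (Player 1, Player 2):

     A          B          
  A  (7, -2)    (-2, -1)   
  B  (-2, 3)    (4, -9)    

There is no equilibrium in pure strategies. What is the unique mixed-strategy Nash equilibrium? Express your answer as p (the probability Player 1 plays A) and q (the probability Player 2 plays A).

For Player 2 to be willing to mix, Player 2 must be indifferent between A and B, which pins down Player 1's mix.
  Player 2's payoff from A: p·(-2) + (1−p)·3 = -5p + 3
  Player 2's payoff from B: p·(-1) + (1−p)·(-9) = 8p - 9
  -5p + 3 = 8p - 9  ⇒  -13p = -12  ⇒  p = 12/13.
Player 2's mix must leave Player 1 indifferent between A and B.
  Player 1's payoff to A: q·7 + (1−q)·(-2) = 9q - 2
  Player 1's payoff to B: q·(-2) + (1−q)·4 = -6q + 4
  9q - 2 = -6q + 4  ⇒  15q = 6  ⇒  q = 2/5.

p = 12/13, q = 2/5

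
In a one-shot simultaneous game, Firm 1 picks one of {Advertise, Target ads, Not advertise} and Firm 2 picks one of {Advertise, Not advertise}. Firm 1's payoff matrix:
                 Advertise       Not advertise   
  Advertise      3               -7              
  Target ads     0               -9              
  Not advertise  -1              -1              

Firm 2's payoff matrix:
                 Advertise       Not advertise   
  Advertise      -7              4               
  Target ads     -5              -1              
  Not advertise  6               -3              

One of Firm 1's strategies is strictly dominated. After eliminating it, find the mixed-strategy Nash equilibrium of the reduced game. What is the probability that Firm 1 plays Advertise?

Firm 1's strategy Target ads is strictly dominated by Advertise: 3 > 0 and -7 > -9. Eliminate Target ads.
For Firm 2 to be willing to mix, Firm 2 must be indifferent between Advertise and Not advertise, which pins down Firm 1's mix.
  Firm 2's expected payoff from Advertise: p·(-7) + (1−p)·6 = -13p + 6
  Firm 2's expected payoff from Not advertise: p·4 + (1−p)·(-3) = 7p - 3
  -13p + 6 = 7p - 3  ⇒  -20p = -9  ⇒  p = 9/20.

p = 9/20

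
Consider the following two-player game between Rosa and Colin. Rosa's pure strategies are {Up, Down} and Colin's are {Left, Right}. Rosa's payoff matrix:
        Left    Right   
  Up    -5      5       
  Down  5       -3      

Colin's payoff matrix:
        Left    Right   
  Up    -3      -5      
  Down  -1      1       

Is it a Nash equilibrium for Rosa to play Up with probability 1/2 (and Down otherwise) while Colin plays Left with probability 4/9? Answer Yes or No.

Check Colin's indifference given Rosa's mix p = 1/2:
  payoff from Left = -2; payoff from Right = -2 — equal.
Check Rosa's indifference given Colin's mix q = 4/9:
  payoff from Up = 5/9; payoff from Down = 5/9 — equal.
Both players are indifferent, so neither can profitably deviate.

Yes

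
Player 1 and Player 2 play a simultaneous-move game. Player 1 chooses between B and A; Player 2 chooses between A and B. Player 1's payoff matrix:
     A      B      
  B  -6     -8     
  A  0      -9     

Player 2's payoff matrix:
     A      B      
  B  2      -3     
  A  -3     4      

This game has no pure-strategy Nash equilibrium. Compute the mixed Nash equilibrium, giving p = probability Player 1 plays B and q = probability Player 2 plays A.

p = 7/12, q = 1/7

Player 1's mix must leave Player 2 indifferent between A and B.
  Player 2's payoff to A: p·2 + (1−p)·(-3) = 5p - 3
  Player 2's payoff to B: p·(-3) + (1−p)·4 = -7p + 4
  5p - 3 = -7p + 4  ⇒  12p = 7  ⇒  p = 7/12.
Player 1's indifference between B and A determines Player 2's mixing probability q:
  Player 1's expected payoff from B: q·(-6) + (1−q)·(-8) = 2q - 8
  Player 1's expected payoff from A: q·0 + (1−q)·(-9) = 9q - 9
  2q - 8 = 9q - 9  ⇒  -7q = -1  ⇒  q = 1/7.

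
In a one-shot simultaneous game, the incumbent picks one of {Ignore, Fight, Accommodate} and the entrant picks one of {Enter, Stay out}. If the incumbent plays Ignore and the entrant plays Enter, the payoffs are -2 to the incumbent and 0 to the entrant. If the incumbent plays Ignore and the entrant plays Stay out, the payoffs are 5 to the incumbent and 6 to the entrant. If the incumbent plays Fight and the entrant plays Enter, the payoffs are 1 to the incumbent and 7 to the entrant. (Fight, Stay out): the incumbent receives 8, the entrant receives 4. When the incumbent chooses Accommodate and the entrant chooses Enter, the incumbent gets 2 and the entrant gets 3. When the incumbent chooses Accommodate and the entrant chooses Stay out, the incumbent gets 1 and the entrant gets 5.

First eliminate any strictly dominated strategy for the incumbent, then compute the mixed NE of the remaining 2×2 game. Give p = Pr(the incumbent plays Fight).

p = 2/5

The incumbent's strategy Ignore is strictly dominated by Fight: 1 > -2 and 8 > 5. Eliminate Ignore.
The incumbent's mix must leave the entrant indifferent between Enter and Stay out.
  the entrant's expected payoff from Enter: p·7 + (1−p)·3 = 4p + 3
  the entrant's expected payoff from Stay out: p·4 + (1−p)·5 = -p + 5
  4p + 3 = -p + 5  ⇒  5p = 2  ⇒  p = 2/5.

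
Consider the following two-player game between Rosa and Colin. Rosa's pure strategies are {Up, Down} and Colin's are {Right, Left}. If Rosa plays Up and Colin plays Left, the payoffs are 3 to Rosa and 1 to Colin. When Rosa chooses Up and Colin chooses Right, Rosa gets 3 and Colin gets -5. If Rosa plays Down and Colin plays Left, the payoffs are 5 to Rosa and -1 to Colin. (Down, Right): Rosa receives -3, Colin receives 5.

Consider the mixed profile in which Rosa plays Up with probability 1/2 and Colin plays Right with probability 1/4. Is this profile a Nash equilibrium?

Check Colin's indifference given Rosa's mix p = 1/2:
  payoff from Right = 0; payoff from Left = 0 — equal.
Check Rosa's indifference given Colin's mix q = 1/4:
  payoff from Up = 3; payoff from Down = 3 — equal.
Both players are indifferent, so neither can profitably deviate.

Yes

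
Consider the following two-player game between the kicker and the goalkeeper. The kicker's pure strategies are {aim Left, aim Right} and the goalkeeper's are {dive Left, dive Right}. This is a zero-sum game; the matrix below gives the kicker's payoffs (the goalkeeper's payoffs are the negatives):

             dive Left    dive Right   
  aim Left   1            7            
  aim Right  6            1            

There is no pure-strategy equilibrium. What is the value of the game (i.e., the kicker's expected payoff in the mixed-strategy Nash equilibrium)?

Set the kicker's expected payoff from aim Left equal to that from aim Right:
  the kicker's expected payoff from aim Left: q·1 + (1−q)·7 = -6q + 7
  the kicker's expected payoff from aim Right: q·6 + (1−q)·1 = 5q + 1
  -6q + 7 = 5q + 1  ⇒  -11q = -6  ⇒  q = 6/11.
The value is the kicker's expected payoff against this mix (using aim Left): (6/11)·1 + (5/11)·7 = 41/11.

v = 41/11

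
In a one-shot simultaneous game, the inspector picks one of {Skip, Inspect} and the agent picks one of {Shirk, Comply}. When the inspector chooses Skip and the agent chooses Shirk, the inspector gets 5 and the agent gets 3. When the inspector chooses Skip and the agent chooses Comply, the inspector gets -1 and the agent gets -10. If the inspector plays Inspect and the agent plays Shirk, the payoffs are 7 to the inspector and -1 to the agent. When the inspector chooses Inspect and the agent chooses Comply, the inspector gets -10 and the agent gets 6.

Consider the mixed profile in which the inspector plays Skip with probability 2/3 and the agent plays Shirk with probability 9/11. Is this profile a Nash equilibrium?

Given the inspector's mix p = 2/3, the agent's payoff from Shirk is 5/3 but from Comply is -14/3. The agent strictly prefers Shirk, so the agent would not mix.
So the proposed profile is not a Nash equilibrium.

No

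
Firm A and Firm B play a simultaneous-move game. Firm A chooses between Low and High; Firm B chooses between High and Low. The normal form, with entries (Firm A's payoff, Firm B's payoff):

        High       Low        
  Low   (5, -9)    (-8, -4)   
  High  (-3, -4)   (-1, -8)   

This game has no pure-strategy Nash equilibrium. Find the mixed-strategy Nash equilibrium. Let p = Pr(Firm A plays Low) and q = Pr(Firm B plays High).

Set Firm B's expected payoff from High equal to that from Low:
  Firm B's payoff from High: p·(-9) + (1−p)·(-4) = -5p - 4
  Firm B's payoff from Low: p·(-4) + (1−p)·(-8) = 4p - 8
  -5p - 4 = 4p - 8  ⇒  -9p = -4  ⇒  p = 4/9.
Firm B's mix must leave Firm A indifferent between Low and High.
  Firm A's expected payoff from Low: q·5 + (1−q)·(-8) = 13q - 8
  Firm A's expected payoff from High: q·(-3) + (1−q)·(-1) = -2q - 1
  13q - 8 = -2q - 1  ⇒  15q = 7  ⇒  q = 7/15.

p = 4/9, q = 7/15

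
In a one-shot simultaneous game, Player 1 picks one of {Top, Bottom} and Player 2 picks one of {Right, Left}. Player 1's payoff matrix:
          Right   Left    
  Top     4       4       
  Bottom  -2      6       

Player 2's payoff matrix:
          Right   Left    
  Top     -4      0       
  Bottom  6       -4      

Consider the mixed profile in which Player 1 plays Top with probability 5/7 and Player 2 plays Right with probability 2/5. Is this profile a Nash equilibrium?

No

Given Player 2's mix q = 2/5, Player 1's payoff from Top is 4 but from Bottom is 14/5. Player 1 strictly prefers Top, so Player 1 would not mix.
So the proposed profile is not a Nash equilibrium.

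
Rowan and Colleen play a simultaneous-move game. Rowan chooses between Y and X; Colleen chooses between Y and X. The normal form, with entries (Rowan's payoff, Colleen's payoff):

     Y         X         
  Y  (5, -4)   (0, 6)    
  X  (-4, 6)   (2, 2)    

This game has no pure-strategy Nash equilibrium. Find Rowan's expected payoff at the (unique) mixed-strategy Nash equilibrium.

10/11

In a mixed equilibrium Rowan is indifferent between Y and X; this condition fixes q.
  Rowan's expected payoff from Y: q·5 + (1−q)·0 = 5q
  Rowan's expected payoff from X: q·(-4) + (1−q)·2 = -6q + 2
  5q = -6q + 2  ⇒  11q = 2  ⇒  q = 2/11.
At equilibrium Rowan is indifferent across rows, so Rowan's payoff equals the payoff from Y: (2/11)·5 + (9/11)·0 = 10/11.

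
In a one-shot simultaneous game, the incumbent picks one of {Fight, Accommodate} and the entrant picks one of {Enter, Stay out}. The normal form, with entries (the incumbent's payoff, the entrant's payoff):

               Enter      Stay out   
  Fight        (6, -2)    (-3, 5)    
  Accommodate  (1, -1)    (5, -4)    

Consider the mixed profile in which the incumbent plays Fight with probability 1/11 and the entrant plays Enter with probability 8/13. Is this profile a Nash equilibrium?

No

Given the incumbent's mix p = 1/11, the entrant's payoff from Enter is -12/11 but from Stay out is -35/11. The entrant strictly prefers Enter, so the entrant would not mix.
So the proposed profile is not a Nash equilibrium.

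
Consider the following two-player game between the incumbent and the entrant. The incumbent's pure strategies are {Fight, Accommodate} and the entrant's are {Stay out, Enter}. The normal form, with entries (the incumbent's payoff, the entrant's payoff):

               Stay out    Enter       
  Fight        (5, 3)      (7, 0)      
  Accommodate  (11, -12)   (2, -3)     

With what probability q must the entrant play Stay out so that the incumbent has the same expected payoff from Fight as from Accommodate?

q = 5/11

The incumbent's indifference between Fight and Accommodate determines the entrant's mixing probability q:
  the incumbent's expected payoff from Fight: q·5 + (1−q)·7 = -2q + 7
  the incumbent's expected payoff from Accommodate: q·11 + (1−q)·2 = 9q + 2
  -2q + 7 = 9q + 2  ⇒  -11q = -5  ⇒  q = 5/11.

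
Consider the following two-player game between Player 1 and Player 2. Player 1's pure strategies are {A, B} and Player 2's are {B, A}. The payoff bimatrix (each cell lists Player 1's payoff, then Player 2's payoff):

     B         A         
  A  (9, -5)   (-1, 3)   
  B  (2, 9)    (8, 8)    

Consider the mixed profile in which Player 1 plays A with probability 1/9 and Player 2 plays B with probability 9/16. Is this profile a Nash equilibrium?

Check Player 2's indifference given Player 1's mix p = 1/9:
  payoff from B = 67/9; payoff from A = 67/9 — equal.
Check Player 1's indifference given Player 2's mix q = 9/16:
  payoff from A = 37/8; payoff from B = 37/8 — equal.
Both players are indifferent, so neither can profitably deviate.

Yes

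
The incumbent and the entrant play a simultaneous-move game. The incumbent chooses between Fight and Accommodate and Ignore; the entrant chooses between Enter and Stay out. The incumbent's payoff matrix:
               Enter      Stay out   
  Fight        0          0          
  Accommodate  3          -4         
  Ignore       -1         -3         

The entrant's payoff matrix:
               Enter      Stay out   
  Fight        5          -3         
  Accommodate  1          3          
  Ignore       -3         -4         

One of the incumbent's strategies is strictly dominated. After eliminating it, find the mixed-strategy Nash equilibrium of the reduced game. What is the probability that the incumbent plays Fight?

p = 1/5

The incumbent's strategy Ignore is strictly dominated by Fight: 0 > -1 and 0 > -3. Eliminate Ignore.
The incumbent's mix must leave the entrant indifferent between Enter and Stay out.
  the entrant's payoff to Enter: p·5 + (1−p)·1 = 4p + 1
  the entrant's payoff to Stay out: p·(-3) + (1−p)·3 = -6p + 3
  4p + 1 = -6p + 3  ⇒  10p = 2  ⇒  p = 1/5.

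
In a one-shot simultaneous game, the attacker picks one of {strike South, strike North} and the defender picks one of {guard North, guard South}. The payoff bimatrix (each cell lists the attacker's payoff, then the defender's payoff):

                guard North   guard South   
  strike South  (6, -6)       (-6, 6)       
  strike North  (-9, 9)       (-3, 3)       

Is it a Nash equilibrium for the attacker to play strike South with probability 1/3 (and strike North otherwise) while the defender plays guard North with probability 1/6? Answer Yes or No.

Yes

Check the defender's indifference given the attacker's mix p = 1/3:
  payoff from guard North = 4; payoff from guard South = 4 — equal.
Check the attacker's indifference given the defender's mix q = 1/6:
  payoff from strike South = -4; payoff from strike North = -4 — equal.
Both players are indifferent, so neither can profitably deviate.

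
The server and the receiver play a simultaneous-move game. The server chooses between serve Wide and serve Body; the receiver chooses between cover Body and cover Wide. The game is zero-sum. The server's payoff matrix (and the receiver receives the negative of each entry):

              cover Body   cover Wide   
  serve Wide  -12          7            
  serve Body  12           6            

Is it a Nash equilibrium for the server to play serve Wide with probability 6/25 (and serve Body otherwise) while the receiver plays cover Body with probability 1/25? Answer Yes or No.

Check the receiver's indifference given the server's mix p = 6/25:
  payoff from cover Body = -156/25; payoff from cover Wide = -156/25 — equal.
Check the server's indifference given the receiver's mix q = 1/25:
  payoff from serve Wide = 156/25; payoff from serve Body = 156/25 — equal.
Both players are indifferent, so neither can profitably deviate.

Yes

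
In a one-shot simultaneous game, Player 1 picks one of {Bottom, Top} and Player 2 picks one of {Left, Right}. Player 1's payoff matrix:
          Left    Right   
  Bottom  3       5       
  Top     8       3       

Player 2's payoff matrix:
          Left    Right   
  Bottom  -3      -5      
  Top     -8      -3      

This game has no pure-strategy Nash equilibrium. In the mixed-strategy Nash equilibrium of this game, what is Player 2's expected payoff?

Set Player 2's expected payoff from Left equal to that from Right:
  Player 2's expected payoff from Left: p·(-3) + (1−p)·(-8) = 5p - 8
  Player 2's expected payoff from Right: p·(-5) + (1−p)·(-3) = -2p - 3
  5p - 8 = -2p - 3  ⇒  7p = 5  ⇒  p = 5/7.
At equilibrium Player 2 is indifferent across columns, so Player 2's payoff equals the payoff from Left: (5/7)·(-3) + (2/7)·(-8) = -31/7.

-31/7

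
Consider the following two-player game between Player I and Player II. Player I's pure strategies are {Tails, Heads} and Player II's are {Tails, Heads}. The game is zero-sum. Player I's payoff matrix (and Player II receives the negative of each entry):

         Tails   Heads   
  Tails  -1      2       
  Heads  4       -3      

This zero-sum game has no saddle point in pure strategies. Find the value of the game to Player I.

v = 1/2

In a mixed equilibrium Player I is indifferent between Tails and Heads; this condition fixes q.
  Player I's expected payoff from Tails: q·(-1) + (1−q)·2 = -3q + 2
  Player I's expected payoff from Heads: q·4 + (1−q)·(-3) = 7q - 3
  -3q + 2 = 7q - 3  ⇒  -10q = -5  ⇒  q = 1/2.
The value is Player I's expected payoff against this mix (using Tails): (1/2)·(-1) + (1/2)·2 = 1/2.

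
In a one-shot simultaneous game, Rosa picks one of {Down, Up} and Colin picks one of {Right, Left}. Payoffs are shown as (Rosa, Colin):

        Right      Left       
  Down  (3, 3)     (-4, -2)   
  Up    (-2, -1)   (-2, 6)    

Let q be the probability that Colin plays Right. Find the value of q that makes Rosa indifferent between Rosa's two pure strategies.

Colin's mix must leave Rosa indifferent between Down and Up.
  Rosa's expected payoff from Down: q·3 + (1−q)·(-4) = 7q - 4
  Rosa's expected payoff from Up: q·(-2) + (1−q)·(-2) = -2
  7q - 4 = -2  ⇒  7q = 2  ⇒  q = 2/7.

q = 2/7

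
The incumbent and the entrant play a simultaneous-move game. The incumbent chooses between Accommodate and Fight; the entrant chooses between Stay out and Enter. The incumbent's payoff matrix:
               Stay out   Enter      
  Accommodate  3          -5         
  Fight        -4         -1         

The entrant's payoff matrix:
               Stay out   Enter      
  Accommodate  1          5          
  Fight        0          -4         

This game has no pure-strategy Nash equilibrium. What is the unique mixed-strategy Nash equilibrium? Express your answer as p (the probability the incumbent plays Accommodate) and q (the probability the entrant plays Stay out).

The incumbent's mix must leave the entrant indifferent between Stay out and Enter.
  the entrant's payoff from Stay out: p·1 + (1−p)·0 = p
  the entrant's payoff from Enter: p·5 + (1−p)·(-4) = 9p - 4
  p = 9p - 4  ⇒  -8p = -4  ⇒  p = 1/2.
In a mixed equilibrium the incumbent is indifferent between Accommodate and Fight; this condition fixes q.
  the incumbent's payoff from Accommodate: q·3 + (1−q)·(-5) = 8q - 5
  the incumbent's payoff from Fight: q·(-4) + (1−q)·(-1) = -3q - 1
  8q - 5 = -3q - 1  ⇒  11q = 4  ⇒  q = 4/11.

p = 1/2, q = 4/11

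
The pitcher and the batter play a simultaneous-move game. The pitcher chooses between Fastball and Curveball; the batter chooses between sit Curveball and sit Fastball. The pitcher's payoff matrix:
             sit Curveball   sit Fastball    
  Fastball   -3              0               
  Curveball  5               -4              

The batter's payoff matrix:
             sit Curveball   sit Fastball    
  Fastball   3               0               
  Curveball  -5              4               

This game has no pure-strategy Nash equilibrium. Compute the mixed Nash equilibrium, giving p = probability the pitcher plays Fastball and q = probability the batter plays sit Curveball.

p = 3/4, q = 1/3

The pitcher's mix must leave the batter indifferent between sit Curveball and sit Fastball.
  the batter's expected payoff from sit Curveball: p·3 + (1−p)·(-5) = 8p - 5
  the batter's expected payoff from sit Fastball: p·0 + (1−p)·4 = -4p + 4
  8p - 5 = -4p + 4  ⇒  12p = 9  ⇒  p = 3/4.
For the pitcher to be willing to mix, the pitcher must be indifferent between Fastball and Curveball, which pins down the batter's mix.
  the pitcher's payoff from Fastball: q·(-3) + (1−q)·0 = -3q
  the pitcher's payoff from Curveball: q·5 + (1−q)·(-4) = 9q - 4
  -3q = 9q - 4  ⇒  -12q = -4  ⇒  q = 1/3.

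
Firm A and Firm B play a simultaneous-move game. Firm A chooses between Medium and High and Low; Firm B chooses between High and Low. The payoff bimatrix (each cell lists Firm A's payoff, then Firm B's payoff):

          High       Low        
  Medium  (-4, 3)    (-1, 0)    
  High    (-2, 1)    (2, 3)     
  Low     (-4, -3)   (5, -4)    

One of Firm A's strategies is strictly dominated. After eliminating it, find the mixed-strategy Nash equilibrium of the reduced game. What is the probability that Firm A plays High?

p = 1/3

Firm A's strategy Medium is strictly dominated by High: -2 > -4 and 2 > -1. Eliminate Medium.
Set Firm B's expected payoff from High equal to that from Low:
  Firm B's payoff from High: p·1 + (1−p)·(-3) = 4p - 3
  Firm B's payoff from Low: p·3 + (1−p)·(-4) = 7p - 4
  4p - 3 = 7p - 4  ⇒  -3p = -1  ⇒  p = 1/3.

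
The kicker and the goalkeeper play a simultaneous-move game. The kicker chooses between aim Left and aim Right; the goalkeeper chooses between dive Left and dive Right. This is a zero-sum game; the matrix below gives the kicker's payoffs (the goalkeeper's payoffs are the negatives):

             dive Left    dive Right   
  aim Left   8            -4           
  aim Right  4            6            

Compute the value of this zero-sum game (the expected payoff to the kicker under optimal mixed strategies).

Set the kicker's expected payoff from aim Left equal to that from aim Right:
  the kicker's payoff to aim Left: q·8 + (1−q)·(-4) = 12q - 4
  the kicker's payoff to aim Right: q·4 + (1−q)·6 = -2q + 6
  12q - 4 = -2q + 6  ⇒  14q = 10  ⇒  q = 5/7.
The value is the kicker's expected payoff against this mix (using aim Left): (5/7)·8 + (2/7)·(-4) = 32/7.

v = 32/7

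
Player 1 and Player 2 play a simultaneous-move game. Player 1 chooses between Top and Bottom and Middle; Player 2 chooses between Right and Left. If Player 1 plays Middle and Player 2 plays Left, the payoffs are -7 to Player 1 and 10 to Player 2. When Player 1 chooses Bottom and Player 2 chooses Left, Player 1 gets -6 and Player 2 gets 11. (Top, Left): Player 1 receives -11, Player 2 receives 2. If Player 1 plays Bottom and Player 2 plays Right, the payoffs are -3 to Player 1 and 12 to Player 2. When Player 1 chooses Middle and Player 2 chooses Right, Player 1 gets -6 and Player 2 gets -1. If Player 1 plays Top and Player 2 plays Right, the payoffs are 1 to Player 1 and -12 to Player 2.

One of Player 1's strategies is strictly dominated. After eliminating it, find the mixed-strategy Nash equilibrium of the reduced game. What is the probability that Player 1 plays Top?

Player 1's strategy Middle is strictly dominated by Bottom: -3 > -6 and -6 > -7. Eliminate Middle.
For Player 2 to be willing to mix, Player 2 must be indifferent between Right and Left, which pins down Player 1's mix.
  Player 2's payoff from Right: p·(-12) + (1−p)·12 = -24p + 12
  Player 2's payoff from Left: p·2 + (1−p)·11 = -9p + 11
  -24p + 12 = -9p + 11  ⇒  -15p = -1  ⇒  p = 1/15.

p = 1/15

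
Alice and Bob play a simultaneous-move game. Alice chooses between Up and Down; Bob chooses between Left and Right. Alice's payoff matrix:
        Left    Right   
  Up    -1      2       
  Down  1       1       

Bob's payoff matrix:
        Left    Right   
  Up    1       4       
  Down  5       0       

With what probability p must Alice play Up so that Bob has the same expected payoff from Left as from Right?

Alice's mix must leave Bob indifferent between Left and Right.
  Bob's payoff to Left: p·1 + (1−p)·5 = -4p + 5
  Bob's payoff to Right: p·4 + (1−p)·0 = 4p
  -4p + 5 = 4p  ⇒  -8p = -5  ⇒  p = 5/8.

p = 5/8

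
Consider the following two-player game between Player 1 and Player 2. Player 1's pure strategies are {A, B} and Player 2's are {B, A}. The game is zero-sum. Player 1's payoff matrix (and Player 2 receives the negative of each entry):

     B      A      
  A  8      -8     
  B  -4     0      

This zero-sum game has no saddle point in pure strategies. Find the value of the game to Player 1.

v = -8/5

Player 1's indifference between A and B determines Player 2's mixing probability q:
  Player 1's payoff from A: q·8 + (1−q)·(-8) = 16q - 8
  Player 1's payoff from B: q·(-4) + (1−q)·0 = -4q
  16q - 8 = -4q  ⇒  20q = 8  ⇒  q = 2/5.
The value is Player 1's expected payoff against this mix (using A): (2/5)·8 + (3/5)·(-8) = -8/5.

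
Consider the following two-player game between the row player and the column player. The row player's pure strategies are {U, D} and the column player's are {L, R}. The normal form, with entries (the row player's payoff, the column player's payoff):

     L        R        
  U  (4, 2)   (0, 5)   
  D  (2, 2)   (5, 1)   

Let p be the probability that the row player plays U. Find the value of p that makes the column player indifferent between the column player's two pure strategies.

The column player's indifference between L and R determines the row player's mixing probability p:
  the column player's payoff from L: p·2 + (1−p)·2 = 2
  the column player's payoff from R: p·5 + (1−p)·1 = 4p + 1
  2 = 4p + 1  ⇒  -4p = -1  ⇒  p = 1/4.

p = 1/4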